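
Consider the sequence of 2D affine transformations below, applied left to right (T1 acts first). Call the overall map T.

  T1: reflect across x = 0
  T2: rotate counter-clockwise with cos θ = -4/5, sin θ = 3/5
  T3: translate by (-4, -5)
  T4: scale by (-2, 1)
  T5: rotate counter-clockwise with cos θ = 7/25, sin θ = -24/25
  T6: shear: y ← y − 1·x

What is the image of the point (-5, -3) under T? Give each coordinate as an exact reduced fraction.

T1 reflect across x = 0: (-5, -3) → (5, -3)
T2 rotate counter-clockwise with cos θ = -4/5, sin θ = 3/5: (5, -3) → (-11/5, 27/5)
T3 translate by (-4, -5): (-11/5, 27/5) → (-31/5, 2/5)
T4 scale by (-2, 1): (-31/5, 2/5) → (62/5, 2/5)
T5 rotate counter-clockwise with cos θ = 7/25, sin θ = -24/25: (62/5, 2/5) → (482/125, -1474/125)
T6 shear: y ← y − 1·x: (482/125, -1474/125) → (482/125, -1956/125)

T(p) = (482/125, -1956/125)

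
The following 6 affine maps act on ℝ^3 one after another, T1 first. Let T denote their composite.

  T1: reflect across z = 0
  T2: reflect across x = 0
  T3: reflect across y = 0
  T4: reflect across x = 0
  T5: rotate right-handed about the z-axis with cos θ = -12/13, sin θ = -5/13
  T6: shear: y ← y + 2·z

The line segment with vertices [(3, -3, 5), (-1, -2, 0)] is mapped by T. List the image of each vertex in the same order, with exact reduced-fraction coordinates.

image vertices: (-21/13, -181/13, -5), (22/13, -19/13, 0)

T1 reflect across z = 0: (3, -3, 5) → (3, -3, -5); (-1, -2, 0) → (-1, -2, 0)
T2 reflect across x = 0: (3, -3, -5) → (-3, -3, -5); (-1, -2, 0) → (1, -2, 0)
T3 reflect across y = 0: (-3, -3, -5) → (-3, 3, -5); (1, -2, 0) → (1, 2, 0)
T4 reflect across x = 0: (-3, 3, -5) → (3, 3, -5); (1, 2, 0) → (-1, 2, 0)
T5 rotate right-handed about the z-axis with cos θ = -12/13, sin θ = -5/13: (3, 3, -5) → (-21/13, -51/13, -5); (-1, 2, 0) → (22/13, -19/13, 0)
T6 shear: y ← y + 2·z: (-21/13, -51/13, -5) → (-21/13, -181/13, -5); (22/13, -19/13, 0) → (22/13, -19/13, 0)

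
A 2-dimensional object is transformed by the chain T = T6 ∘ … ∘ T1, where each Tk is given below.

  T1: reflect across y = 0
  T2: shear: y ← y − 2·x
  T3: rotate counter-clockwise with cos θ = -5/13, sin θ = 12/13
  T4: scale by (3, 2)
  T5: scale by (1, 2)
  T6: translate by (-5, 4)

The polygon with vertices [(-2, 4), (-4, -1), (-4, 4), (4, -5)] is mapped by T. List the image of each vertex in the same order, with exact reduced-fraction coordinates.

T1 reflect across y = 0: (-2, 4) → (-2, -4); (-4, -1) → (-4, 1); (-4, 4) → (-4, -4); (4, -5) → (4, 5)
T2 shear: y ← y − 2·x: (-2, -4) → (-2, 0); (-4, 1) → (-4, 9); (-4, -4) → (-4, 4); (4, 5) → (4, -3)
T3 rotate counter-clockwise with cos θ = -5/13, sin θ = 12/13: (-2, 0) → (10/13, -24/13); (-4, 9) → (-88/13, -93/13); (-4, 4) → (-28/13, -68/13); (4, -3) → (16/13, 63/13)
T4 scale by (3, 2): (10/13, -24/13) → (30/13, -48/13); (-88/13, -93/13) → (-264/13, -186/13); (-28/13, -68/13) → (-84/13, -136/13); (16/13, 63/13) → (48/13, 126/13)
T5 scale by (1, 2): (30/13, -48/13) → (30/13, -96/13); (-264/13, -186/13) → (-264/13, -372/13); (-84/13, -136/13) → (-84/13, -272/13); (48/13, 126/13) → (48/13, 252/13)
T6 translate by (-5, 4): (30/13, -96/13) → (-35/13, -44/13); (-264/13, -372/13) → (-329/13, -320/13); (-84/13, -272/13) → (-149/13, -220/13); (48/13, 252/13) → (-17/13, 304/13)

image vertices: (-35/13, -44/13), (-329/13, -320/13), (-149/13, -220/13), (-17/13, 304/13)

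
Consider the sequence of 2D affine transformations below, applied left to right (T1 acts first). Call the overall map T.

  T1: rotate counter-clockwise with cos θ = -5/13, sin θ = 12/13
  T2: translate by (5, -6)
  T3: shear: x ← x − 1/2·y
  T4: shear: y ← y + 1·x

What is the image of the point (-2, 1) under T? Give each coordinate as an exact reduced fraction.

T(p) = (233/26, 19/26)

T1 rotate counter-clockwise with cos θ = -5/13, sin θ = 12/13: (-2, 1) → (-2/13, -29/13)
T2 translate by (5, -6): (-2/13, -29/13) → (63/13, -107/13)
T3 shear: x ← x − 1/2·y: (63/13, -107/13) → (233/26, -107/13)
T4 shear: y ← y + 1·x: (233/26, -107/13) → (233/26, 19/26)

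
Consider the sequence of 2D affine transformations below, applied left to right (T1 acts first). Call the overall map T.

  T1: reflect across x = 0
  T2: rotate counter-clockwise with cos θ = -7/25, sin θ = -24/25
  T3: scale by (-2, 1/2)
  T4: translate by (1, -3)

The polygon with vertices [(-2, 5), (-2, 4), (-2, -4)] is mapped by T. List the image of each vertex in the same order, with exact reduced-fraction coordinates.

image vertices: (-187/25, -233/50), (-139/25, -113/25), (49/5, -17/5)

T1 reflect across x = 0: (-2, 5) → (2, 5); (-2, 4) → (2, 4); (-2, -4) → (2, -4)
T2 rotate counter-clockwise with cos θ = -7/25, sin θ = -24/25: (2, 5) → (106/25, -83/25); (2, 4) → (82/25, -76/25); (2, -4) → (-22/5, -4/5)
T3 scale by (-2, 1/2): (106/25, -83/25) → (-212/25, -83/50); (82/25, -76/25) → (-164/25, -38/25); (-22/5, -4/5) → (44/5, -2/5)
T4 translate by (1, -3): (-212/25, -83/50) → (-187/25, -233/50); (-164/25, -38/25) → (-139/25, -113/25); (44/5, -2/5) → (49/5, -17/5)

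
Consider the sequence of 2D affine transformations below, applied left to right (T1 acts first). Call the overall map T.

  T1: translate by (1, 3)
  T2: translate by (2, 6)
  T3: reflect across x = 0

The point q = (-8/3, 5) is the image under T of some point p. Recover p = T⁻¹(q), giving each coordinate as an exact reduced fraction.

T1 = [1 0 1; 0 1 3; 0 0 1]
T2·T1 = [1 0 3; 0 1 9; 0 0 1]
T3·…·T1 = [-1 0 -3; 0 1 9; 0 0 1]
det M = -1; M⁻¹ = [-1 0 -3; 0 1 -9; 0 0 1]
M⁻¹ · (-8/3, 5)ᵀ = (-1/3, -4)ᵀ

p = (-1/3, -4)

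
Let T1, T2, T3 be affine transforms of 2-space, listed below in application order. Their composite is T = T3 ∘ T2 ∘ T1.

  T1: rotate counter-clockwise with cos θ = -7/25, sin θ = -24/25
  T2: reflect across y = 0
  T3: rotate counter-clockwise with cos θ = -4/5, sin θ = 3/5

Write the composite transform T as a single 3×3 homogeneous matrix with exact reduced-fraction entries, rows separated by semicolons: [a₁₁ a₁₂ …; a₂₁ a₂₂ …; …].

T = [-44/125 -117/125 0; -117/125 44/125 0; 0 0 1]

T1 = [-7/25 24/25 0; -24/25 -7/25 0; 0 0 1]
T2·T1 = [-7/25 24/25 0; 24/25 7/25 0; 0 0 1]
T3·…·T1 = [-44/125 -117/125 0; -117/125 44/125 0; 0 0 1]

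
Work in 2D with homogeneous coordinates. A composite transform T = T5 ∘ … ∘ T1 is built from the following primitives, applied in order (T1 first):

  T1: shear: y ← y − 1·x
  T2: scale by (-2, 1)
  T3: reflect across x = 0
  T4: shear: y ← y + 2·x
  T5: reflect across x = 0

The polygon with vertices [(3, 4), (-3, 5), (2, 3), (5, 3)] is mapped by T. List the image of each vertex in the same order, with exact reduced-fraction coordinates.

T1 shear: y ← y − 1·x: (3, 4) → (3, 1); (-3, 5) → (-3, 8); (2, 3) → (2, 1); (5, 3) → (5, -2)
T2 scale by (-2, 1): (3, 1) → (-6, 1); (-3, 8) → (6, 8); (2, 1) → (-4, 1); (5, -2) → (-10, -2)
T3 reflect across x = 0: (-6, 1) → (6, 1); (6, 8) → (-6, 8); (-4, 1) → (4, 1); (-10, -2) → (10, -2)
T4 shear: y ← y + 2·x: (6, 1) → (6, 13); (-6, 8) → (-6, -4); (4, 1) → (4, 9); (10, -2) → (10, 18)
T5 reflect across x = 0: (6, 13) → (-6, 13); (-6, -4) → (6, -4); (4, 9) → (-4, 9); (10, 18) → (-10, 18)

image vertices: (-6, 13), (6, -4), (-4, 9), (-10, 18)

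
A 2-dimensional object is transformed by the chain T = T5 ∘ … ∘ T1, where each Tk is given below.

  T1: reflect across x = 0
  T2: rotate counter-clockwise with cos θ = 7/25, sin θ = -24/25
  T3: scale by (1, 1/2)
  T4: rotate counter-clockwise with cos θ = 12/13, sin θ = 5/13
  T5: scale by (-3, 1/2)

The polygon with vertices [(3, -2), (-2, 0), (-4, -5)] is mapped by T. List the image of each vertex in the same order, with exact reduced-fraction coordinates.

T1 reflect across x = 0: (3, -2) → (-3, -2); (-2, 0) → (2, 0); (-4, -5) → (4, -5)
T2 rotate counter-clockwise with cos θ = 7/25, sin θ = -24/25: (-3, -2) → (-69/25, 58/25); (2, 0) → (14/25, -48/25); (4, -5) → (-92/25, -131/25)
T3 scale by (1, 1/2): (-69/25, 58/25) → (-69/25, 29/25); (14/25, -48/25) → (14/25, -24/25); (-92/25, -131/25) → (-92/25, -131/50)
T4 rotate counter-clockwise with cos θ = 12/13, sin θ = 5/13: (-69/25, 29/25) → (-973/325, 3/325); (14/25, -24/25) → (288/325, -218/325); (-92/25, -131/50) → (-1553/650, -1246/325)
T5 scale by (-3, 1/2): (-973/325, 3/325) → (2919/325, 3/650); (288/325, -218/325) → (-864/325, -109/325); (-1553/650, -1246/325) → (4659/650, -623/325)

image vertices: (2919/325, 3/650), (-864/325, -109/325), (4659/650, -623/325)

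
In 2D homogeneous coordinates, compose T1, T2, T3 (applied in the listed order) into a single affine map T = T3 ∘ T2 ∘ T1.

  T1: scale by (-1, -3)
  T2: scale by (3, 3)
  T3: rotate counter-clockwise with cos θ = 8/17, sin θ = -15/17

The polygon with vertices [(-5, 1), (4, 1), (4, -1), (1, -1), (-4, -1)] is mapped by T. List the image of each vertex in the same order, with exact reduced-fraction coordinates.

T1 scale by (-1, -3): (-5, 1) → (5, -3); (4, 1) → (-4, -3); (4, -1) → (-4, 3); (1, -1) → (-1, 3); (-4, -1) → (4, 3)
T2 scale by (3, 3): (5, -3) → (15, -9); (-4, -3) → (-12, -9); (-4, 3) → (-12, 9); (-1, 3) → (-3, 9); (4, 3) → (12, 9)
T3 rotate counter-clockwise with cos θ = 8/17, sin θ = -15/17: (15, -9) → (-15/17, -297/17); (-12, -9) → (-231/17, 108/17); (-12, 9) → (39/17, 252/17); (-3, 9) → (111/17, 117/17); (12, 9) → (231/17, -108/17)

image vertices: (-15/17, -297/17), (-231/17, 108/17), (39/17, 252/17), (111/17, 117/17), (231/17, -108/17)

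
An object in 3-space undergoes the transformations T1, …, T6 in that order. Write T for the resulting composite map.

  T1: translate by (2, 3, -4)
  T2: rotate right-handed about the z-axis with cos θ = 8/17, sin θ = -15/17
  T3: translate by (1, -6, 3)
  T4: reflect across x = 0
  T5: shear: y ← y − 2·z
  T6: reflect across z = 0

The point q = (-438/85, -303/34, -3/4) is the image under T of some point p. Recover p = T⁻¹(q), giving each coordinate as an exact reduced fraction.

p = (6/5, 0, 7/4)

T1 = [1 0 0 2; 0 1 0 3; 0 0 1 -4; 0 0 0 1]
T2·T1 = [8/17 15/17 0 61/17; -15/17 8/17 0 -6/17; 0 0 1 -4; 0 0 0 1]
T3·…·T1 = [8/17 15/17 0 78/17; -15/17 8/17 0 -108/17; 0 0 1 -1; 0 0 0 1]
T4·…·T1 = [-8/17 -15/17 0 -78/17; -15/17 8/17 0 -108/17; 0 0 1 -1; 0 0 0 1]
T5·…·T1 = [-8/17 -15/17 0 -78/17; -15/17 8/17 -2 -74/17; 0 0 1 -1; 0 0 0 1]
T6·…·T1 = [-8/17 -15/17 0 -78/17; -15/17 8/17 -2 -74/17; 0 0 -1 1; 0 0 0 1]
det M = 1; M⁻¹ = [-8/17 -15/17 30/17 -132/17; -15/17 8/17 -16/17 -18/17; 0 0 -1 1; 0 0 0 1]
M⁻¹ · (-438/85, -303/34, -3/4)ᵀ = (6/5, 0, 7/4)ᵀ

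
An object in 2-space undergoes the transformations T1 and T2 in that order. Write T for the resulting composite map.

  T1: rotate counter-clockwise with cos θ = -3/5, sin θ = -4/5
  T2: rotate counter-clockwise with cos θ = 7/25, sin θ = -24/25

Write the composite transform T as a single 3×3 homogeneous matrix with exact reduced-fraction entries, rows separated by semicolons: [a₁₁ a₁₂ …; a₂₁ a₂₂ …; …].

T = [-117/125 -44/125 0; 44/125 -117/125 0; 0 0 1]

T1 = [-3/5 4/5 0; -4/5 -3/5 0; 0 0 1]
T2·T1 = [-117/125 -44/125 0; 44/125 -117/125 0; 0 0 1]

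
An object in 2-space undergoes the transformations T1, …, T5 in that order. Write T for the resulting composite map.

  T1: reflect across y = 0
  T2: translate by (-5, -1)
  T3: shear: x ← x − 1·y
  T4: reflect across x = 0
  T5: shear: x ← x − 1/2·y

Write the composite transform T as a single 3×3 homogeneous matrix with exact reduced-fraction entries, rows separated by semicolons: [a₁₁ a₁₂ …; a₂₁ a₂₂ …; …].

T = [-1 -1/2 9/2; 0 -1 -1; 0 0 1]

T1 = [1 0 0; 0 -1 0; 0 0 1]
T2·T1 = [1 0 -5; 0 -1 -1; 0 0 1]
T3·…·T1 = [1 1 -4; 0 -1 -1; 0 0 1]
T4·…·T1 = [-1 -1 4; 0 -1 -1; 0 0 1]
T5·…·T1 = [-1 -1/2 9/2; 0 -1 -1; 0 0 1]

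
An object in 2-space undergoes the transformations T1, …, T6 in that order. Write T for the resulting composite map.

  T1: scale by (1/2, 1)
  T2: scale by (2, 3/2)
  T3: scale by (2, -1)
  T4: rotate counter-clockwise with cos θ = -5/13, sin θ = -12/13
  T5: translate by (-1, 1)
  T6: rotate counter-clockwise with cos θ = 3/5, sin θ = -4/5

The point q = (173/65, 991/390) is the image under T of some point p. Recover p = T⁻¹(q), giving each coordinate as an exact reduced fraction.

T1 = [1/2 0 0; 0 1 0; 0 0 1]
T2·T1 = [1 0 0; 0 3/2 0; 0 0 1]
T3·…·T1 = [2 0 0; 0 -3/2 0; 0 0 1]
T4·…·T1 = [-10/13 -18/13 0; -24/13 15/26 0; 0 0 1]
T5·…·T1 = [-10/13 -18/13 -1; -24/13 15/26 1; 0 0 1]
T6·…·T1 = [-126/65 -24/65 1/5; -32/65 189/130 7/5; 0 0 1]
det M = -3; M⁻¹ = [-63/130 -8/65 7/26; -32/195 42/65 -34/39; 0 0 1]
M⁻¹ · (173/65, 991/390)ᵀ = (-4/3, 1/3)ᵀ

p = (-4/3, 1/3)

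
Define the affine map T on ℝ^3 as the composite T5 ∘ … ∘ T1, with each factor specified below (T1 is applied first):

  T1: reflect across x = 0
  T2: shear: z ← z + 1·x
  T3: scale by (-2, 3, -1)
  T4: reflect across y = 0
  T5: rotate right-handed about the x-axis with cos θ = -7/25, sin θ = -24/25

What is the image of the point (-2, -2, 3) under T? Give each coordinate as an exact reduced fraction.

T1 reflect across x = 0: (-2, -2, 3) → (2, -2, 3)
T2 shear: z ← z + 1·x: (2, -2, 3) → (2, -2, 5)
T3 scale by (-2, 3, -1): (2, -2, 5) → (-4, -6, -5)
T4 reflect across y = 0: (-4, -6, -5) → (-4, 6, -5)
T5 rotate right-handed about the x-axis with cos θ = -7/25, sin θ = -24/25: (-4, 6, -5) → (-4, -162/25, -109/25)

T(p) = (-4, -162/25, -109/25)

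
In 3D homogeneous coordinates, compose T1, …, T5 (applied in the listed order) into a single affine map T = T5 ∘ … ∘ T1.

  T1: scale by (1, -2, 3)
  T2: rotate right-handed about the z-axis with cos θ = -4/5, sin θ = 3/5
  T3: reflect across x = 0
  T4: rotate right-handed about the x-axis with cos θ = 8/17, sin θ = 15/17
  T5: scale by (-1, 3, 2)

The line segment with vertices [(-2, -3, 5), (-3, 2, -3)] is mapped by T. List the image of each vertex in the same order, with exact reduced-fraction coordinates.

image vertices: (-2, -819/17, 60/17), (24/5, 129/5, -6)

T1 scale by (1, -2, 3): (-2, -3, 5) → (-2, 6, 15); (-3, 2, -3) → (-3, -4, -9)
T2 rotate right-handed about the z-axis with cos θ = -4/5, sin θ = 3/5: (-2, 6, 15) → (-2, -6, 15); (-3, -4, -9) → (24/5, 7/5, -9)
T3 reflect across x = 0: (-2, -6, 15) → (2, -6, 15); (24/5, 7/5, -9) → (-24/5, 7/5, -9)
T4 rotate right-handed about the x-axis with cos θ = 8/17, sin θ = 15/17: (2, -6, 15) → (2, -273/17, 30/17); (-24/5, 7/5, -9) → (-24/5, 43/5, -3)
T5 scale by (-1, 3, 2): (2, -273/17, 30/17) → (-2, -819/17, 60/17); (-24/5, 43/5, -3) → (24/5, 129/5, -6)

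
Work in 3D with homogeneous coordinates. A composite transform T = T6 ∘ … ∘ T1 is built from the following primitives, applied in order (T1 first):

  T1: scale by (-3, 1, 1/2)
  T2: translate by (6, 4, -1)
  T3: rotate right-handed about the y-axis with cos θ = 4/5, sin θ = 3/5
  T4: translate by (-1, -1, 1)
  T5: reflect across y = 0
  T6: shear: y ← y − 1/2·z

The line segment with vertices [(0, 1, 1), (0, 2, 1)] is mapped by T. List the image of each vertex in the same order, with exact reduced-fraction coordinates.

T1 scale by (-3, 1, 1/2): (0, 1, 1) → (0, 1, 1/2); (0, 2, 1) → (0, 2, 1/2)
T2 translate by (6, 4, -1): (0, 1, 1/2) → (6, 5, -1/2); (0, 2, 1/2) → (6, 6, -1/2)
T3 rotate right-handed about the y-axis with cos θ = 4/5, sin θ = 3/5: (6, 5, -1/2) → (9/2, 5, -4); (6, 6, -1/2) → (9/2, 6, -4)
T4 translate by (-1, -1, 1): (9/2, 5, -4) → (7/2, 4, -3); (9/2, 6, -4) → (7/2, 5, -3)
T5 reflect across y = 0: (7/2, 4, -3) → (7/2, -4, -3); (7/2, 5, -3) → (7/2, -5, -3)
T6 shear: y ← y − 1/2·z: (7/2, -4, -3) → (7/2, -5/2, -3); (7/2, -5, -3) → (7/2, -7/2, -3)

image vertices: (7/2, -5/2, -3), (7/2, -7/2, -3)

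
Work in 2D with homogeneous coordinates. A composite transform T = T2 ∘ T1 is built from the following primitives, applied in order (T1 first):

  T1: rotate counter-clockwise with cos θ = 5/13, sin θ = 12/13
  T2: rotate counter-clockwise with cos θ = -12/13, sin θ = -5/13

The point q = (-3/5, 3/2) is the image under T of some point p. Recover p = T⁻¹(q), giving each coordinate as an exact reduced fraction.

p = (-3/2, -3/5)

T1 = [5/13 -12/13 0; 12/13 5/13 0; 0 0 1]
T2·T1 = [0 1 0; -1 0 0; 0 0 1]
det M = 1; M⁻¹ = [0 -1 0; 1 0 0; 0 0 1]
M⁻¹ · (-3/5, 3/2)ᵀ = (-3/2, -3/5)ᵀ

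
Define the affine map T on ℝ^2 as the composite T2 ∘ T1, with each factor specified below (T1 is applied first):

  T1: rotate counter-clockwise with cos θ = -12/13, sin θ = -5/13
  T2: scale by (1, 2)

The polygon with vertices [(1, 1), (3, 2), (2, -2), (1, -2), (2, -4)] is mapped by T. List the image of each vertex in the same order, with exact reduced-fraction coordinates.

image vertices: (-7/13, -34/13), (-2, -6), (-34/13, 28/13), (-22/13, 38/13), (-44/13, 76/13)

T1 rotate counter-clockwise with cos θ = -12/13, sin θ = -5/13: (1, 1) → (-7/13, -17/13); (3, 2) → (-2, -3); (2, -2) → (-34/13, 14/13); (1, -2) → (-22/13, 19/13); (2, -4) → (-44/13, 38/13)
T2 scale by (1, 2): (-7/13, -17/13) → (-7/13, -34/13); (-2, -3) → (-2, -6); (-34/13, 14/13) → (-34/13, 28/13); (-22/13, 19/13) → (-22/13, 38/13); (-44/13, 38/13) → (-44/13, 76/13)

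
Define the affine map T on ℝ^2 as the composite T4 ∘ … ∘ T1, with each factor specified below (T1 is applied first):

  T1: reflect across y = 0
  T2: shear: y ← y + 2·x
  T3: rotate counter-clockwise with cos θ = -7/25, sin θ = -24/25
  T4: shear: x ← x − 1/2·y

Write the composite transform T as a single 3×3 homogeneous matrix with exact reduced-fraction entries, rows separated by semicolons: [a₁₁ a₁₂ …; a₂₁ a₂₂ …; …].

T1 = [1 0 0; 0 -1 0; 0 0 1]
T2·T1 = [1 0 0; 2 -1 0; 0 0 1]
T3·…·T1 = [41/25 -24/25 0; -38/25 7/25 0; 0 0 1]
T4·…·T1 = [12/5 -11/10 0; -38/25 7/25 0; 0 0 1]

T = [12/5 -11/10 0; -38/25 7/25 0; 0 0 1]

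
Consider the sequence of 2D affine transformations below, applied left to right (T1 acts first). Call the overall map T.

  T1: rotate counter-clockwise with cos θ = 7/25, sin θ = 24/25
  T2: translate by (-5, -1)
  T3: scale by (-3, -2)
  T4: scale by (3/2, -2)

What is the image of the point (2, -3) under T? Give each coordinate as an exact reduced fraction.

T1 rotate counter-clockwise with cos θ = 7/25, sin θ = 24/25: (2, -3) → (86/25, 27/25)
T2 translate by (-5, -1): (86/25, 27/25) → (-39/25, 2/25)
T3 scale by (-3, -2): (-39/25, 2/25) → (117/25, -4/25)
T4 scale by (3/2, -2): (117/25, -4/25) → (351/50, 8/25)

T(p) = (351/50, 8/25)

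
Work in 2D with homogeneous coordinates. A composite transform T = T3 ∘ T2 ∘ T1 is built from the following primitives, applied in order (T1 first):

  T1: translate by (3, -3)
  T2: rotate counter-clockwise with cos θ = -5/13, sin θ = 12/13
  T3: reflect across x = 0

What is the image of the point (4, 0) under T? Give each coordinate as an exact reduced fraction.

T1 translate by (3, -3): (4, 0) → (7, -3)
T2 rotate counter-clockwise with cos θ = -5/13, sin θ = 12/13: (7, -3) → (1/13, 99/13)
T3 reflect across x = 0: (1/13, 99/13) → (-1/13, 99/13)

T(p) = (-1/13, 99/13)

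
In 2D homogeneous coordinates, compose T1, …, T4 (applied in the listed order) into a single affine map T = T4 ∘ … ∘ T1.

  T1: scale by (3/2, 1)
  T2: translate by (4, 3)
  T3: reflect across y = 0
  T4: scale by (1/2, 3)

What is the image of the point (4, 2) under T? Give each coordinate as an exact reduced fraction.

T(p) = (5, -15)

T1 scale by (3/2, 1): (4, 2) → (6, 2)
T2 translate by (4, 3): (6, 2) → (10, 5)
T3 reflect across y = 0: (10, 5) → (10, -5)
T4 scale by (1/2, 3): (10, -5) → (5, -15)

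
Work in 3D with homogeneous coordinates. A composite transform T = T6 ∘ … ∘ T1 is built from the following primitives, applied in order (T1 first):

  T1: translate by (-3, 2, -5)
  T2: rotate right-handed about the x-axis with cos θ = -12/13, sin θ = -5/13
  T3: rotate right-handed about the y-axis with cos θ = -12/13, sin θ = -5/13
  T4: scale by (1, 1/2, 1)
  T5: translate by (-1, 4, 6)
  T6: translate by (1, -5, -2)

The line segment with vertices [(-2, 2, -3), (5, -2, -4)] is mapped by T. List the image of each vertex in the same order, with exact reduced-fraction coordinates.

T1 translate by (-3, 2, -5): (-2, 2, -3) → (-5, 4, -8); (5, -2, -4) → (2, 0, -9)
T2 rotate right-handed about the x-axis with cos θ = -12/13, sin θ = -5/13: (-5, 4, -8) → (-5, -88/13, 76/13); (2, 0, -9) → (2, -45/13, 108/13)
T3 rotate right-handed about the y-axis with cos θ = -12/13, sin θ = -5/13: (-5, -88/13, 76/13) → (400/169, -88/13, -1237/169); (2, -45/13, 108/13) → (-852/169, -45/13, -1166/169)
T4 scale by (1, 1/2, 1): (400/169, -88/13, -1237/169) → (400/169, -44/13, -1237/169); (-852/169, -45/13, -1166/169) → (-852/169, -45/26, -1166/169)
T5 translate by (-1, 4, 6): (400/169, -44/13, -1237/169) → (231/169, 8/13, -223/169); (-852/169, -45/26, -1166/169) → (-1021/169, 59/26, -152/169)
T6 translate by (1, -5, -2): (231/169, 8/13, -223/169) → (400/169, -57/13, -561/169); (-1021/169, 59/26, -152/169) → (-852/169, -71/26, -490/169)

image vertices: (400/169, -57/13, -561/169), (-852/169, -71/26, -490/169)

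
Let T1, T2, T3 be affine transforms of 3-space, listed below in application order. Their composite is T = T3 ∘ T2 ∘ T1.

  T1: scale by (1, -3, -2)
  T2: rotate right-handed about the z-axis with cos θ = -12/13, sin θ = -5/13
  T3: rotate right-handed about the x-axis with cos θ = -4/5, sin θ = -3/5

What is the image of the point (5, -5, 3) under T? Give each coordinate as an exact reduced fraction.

T(p) = (15/13, 586/65, 927/65)

T1 scale by (1, -3, -2): (5, -5, 3) → (5, 15, -6)
T2 rotate right-handed about the z-axis with cos θ = -12/13, sin θ = -5/13: (5, 15, -6) → (15/13, -205/13, -6)
T3 rotate right-handed about the x-axis with cos θ = -4/5, sin θ = -3/5: (15/13, -205/13, -6) → (15/13, 586/65, 927/65)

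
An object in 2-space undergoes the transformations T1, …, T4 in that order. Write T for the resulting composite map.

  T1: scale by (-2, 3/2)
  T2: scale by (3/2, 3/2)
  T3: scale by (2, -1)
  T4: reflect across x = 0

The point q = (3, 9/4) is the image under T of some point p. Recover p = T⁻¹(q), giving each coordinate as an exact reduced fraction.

T1 = [-2 0 0; 0 3/2 0; 0 0 1]
T2·T1 = [-3 0 0; 0 9/4 0; 0 0 1]
T3·…·T1 = [-6 0 0; 0 -9/4 0; 0 0 1]
T4·…·T1 = [6 0 0; 0 -9/4 0; 0 0 1]
det M = -27/2; M⁻¹ = [1/6 0 0; 0 -4/9 0; 0 0 1]
M⁻¹ · (3, 9/4)ᵀ = (1/2, -1)ᵀ

p = (1/2, -1)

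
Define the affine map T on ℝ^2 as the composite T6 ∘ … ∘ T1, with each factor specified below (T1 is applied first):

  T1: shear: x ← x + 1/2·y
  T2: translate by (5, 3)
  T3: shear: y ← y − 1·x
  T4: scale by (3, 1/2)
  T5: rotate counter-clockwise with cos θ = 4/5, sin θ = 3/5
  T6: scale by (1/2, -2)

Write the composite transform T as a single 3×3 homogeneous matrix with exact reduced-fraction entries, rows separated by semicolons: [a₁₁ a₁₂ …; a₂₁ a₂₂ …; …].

T = [27/20 21/40 63/10; -14/5 -11/5 -82/5; 0 0 1]

T1 = [1 1/2 0; 0 1 0; 0 0 1]
T2·T1 = [1 1/2 5; 0 1 3; 0 0 1]
T3·…·T1 = [1 1/2 5; -1 1/2 -2; 0 0 1]
T4·…·T1 = [3 3/2 15; -1/2 1/4 -1; 0 0 1]
T5·…·T1 = [27/10 21/20 63/5; 7/5 11/10 41/5; 0 0 1]
T6·…·T1 = [27/20 21/40 63/10; -14/5 -11/5 -82/5; 0 0 1]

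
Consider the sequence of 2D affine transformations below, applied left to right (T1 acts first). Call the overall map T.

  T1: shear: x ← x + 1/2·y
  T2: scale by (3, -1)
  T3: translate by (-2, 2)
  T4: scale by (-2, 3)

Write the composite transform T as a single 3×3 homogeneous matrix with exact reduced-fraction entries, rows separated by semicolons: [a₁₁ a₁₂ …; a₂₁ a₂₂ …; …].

T = [-6 -3 4; 0 -3 6; 0 0 1]

T1 = [1 1/2 0; 0 1 0; 0 0 1]
T2·T1 = [3 3/2 0; 0 -1 0; 0 0 1]
T3·…·T1 = [3 3/2 -2; 0 -1 2; 0 0 1]
T4·…·T1 = [-6 -3 4; 0 -3 6; 0 0 1]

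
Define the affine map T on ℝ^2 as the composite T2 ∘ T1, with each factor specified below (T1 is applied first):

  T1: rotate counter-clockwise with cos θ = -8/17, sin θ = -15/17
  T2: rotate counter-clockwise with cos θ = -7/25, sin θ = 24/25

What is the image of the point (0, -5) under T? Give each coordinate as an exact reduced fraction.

T(p) = (-87/85, -416/85)

T1 rotate counter-clockwise with cos θ = -8/17, sin θ = -15/17: (0, -5) → (-75/17, 40/17)
T2 rotate counter-clockwise with cos θ = -7/25, sin θ = 24/25: (-75/17, 40/17) → (-87/85, -416/85)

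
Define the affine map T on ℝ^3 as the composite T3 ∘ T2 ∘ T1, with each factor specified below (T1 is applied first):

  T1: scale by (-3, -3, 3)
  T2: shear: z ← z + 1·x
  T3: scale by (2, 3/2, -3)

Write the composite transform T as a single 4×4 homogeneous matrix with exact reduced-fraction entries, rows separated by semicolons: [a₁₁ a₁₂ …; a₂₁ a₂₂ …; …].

T = [-6 0 0 0; 0 -9/2 0 0; 9 0 -9 0; 0 0 0 1]

T1 = [-3 0 0 0; 0 -3 0 0; 0 0 3 0; 0 0 0 1]
T2·T1 = [-3 0 0 0; 0 -3 0 0; -3 0 3 0; 0 0 0 1]
T3·…·T1 = [-6 0 0 0; 0 -9/2 0 0; 9 0 -9 0; 0 0 0 1]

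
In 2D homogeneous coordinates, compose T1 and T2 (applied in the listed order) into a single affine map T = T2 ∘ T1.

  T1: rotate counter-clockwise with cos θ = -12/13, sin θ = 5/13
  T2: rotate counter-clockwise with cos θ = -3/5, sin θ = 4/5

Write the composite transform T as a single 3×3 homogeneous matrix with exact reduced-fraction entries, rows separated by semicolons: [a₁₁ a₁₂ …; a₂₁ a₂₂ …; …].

T = [16/65 63/65 0; -63/65 16/65 0; 0 0 1]

T1 = [-12/13 -5/13 0; 5/13 -12/13 0; 0 0 1]
T2·T1 = [16/65 63/65 0; -63/65 16/65 0; 0 0 1]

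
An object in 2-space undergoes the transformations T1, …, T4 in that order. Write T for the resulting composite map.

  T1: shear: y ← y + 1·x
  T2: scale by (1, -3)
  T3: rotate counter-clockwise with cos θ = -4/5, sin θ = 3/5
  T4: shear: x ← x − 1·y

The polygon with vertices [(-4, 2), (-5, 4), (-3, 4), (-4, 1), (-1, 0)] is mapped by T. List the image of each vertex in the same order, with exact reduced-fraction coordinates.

image vertices: (34/5, -36/5), (38/5, -27/5), (18/5, 3/5), (37/5, -48/5), (2, -3)

T1 shear: y ← y + 1·x: (-4, 2) → (-4, -2); (-5, 4) → (-5, -1); (-3, 4) → (-3, 1); (-4, 1) → (-4, -3); (-1, 0) → (-1, -1)
T2 scale by (1, -3): (-4, -2) → (-4, 6); (-5, -1) → (-5, 3); (-3, 1) → (-3, -3); (-4, -3) → (-4, 9); (-1, -1) → (-1, 3)
T3 rotate counter-clockwise with cos θ = -4/5, sin θ = 3/5: (-4, 6) → (-2/5, -36/5); (-5, 3) → (11/5, -27/5); (-3, -3) → (21/5, 3/5); (-4, 9) → (-11/5, -48/5); (-1, 3) → (-1, -3)
T4 shear: x ← x − 1·y: (-2/5, -36/5) → (34/5, -36/5); (11/5, -27/5) → (38/5, -27/5); (21/5, 3/5) → (18/5, 3/5); (-11/5, -48/5) → (37/5, -48/5); (-1, -3) → (2, -3)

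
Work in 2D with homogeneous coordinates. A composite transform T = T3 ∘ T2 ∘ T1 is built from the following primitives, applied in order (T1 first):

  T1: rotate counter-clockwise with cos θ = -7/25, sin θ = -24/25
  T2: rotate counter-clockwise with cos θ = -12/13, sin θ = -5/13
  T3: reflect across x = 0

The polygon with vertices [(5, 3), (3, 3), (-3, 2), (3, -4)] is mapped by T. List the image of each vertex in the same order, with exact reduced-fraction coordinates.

image vertices: (1149/325, 1507/325), (1077/325, 861/325), (538/325, -1041/325), (-1184/325, 1113/325)

T1 rotate counter-clockwise with cos θ = -7/25, sin θ = -24/25: (5, 3) → (37/25, -141/25); (3, 3) → (51/25, -93/25); (-3, 2) → (69/25, 58/25); (3, -4) → (-117/25, -44/25)
T2 rotate counter-clockwise with cos θ = -12/13, sin θ = -5/13: (37/25, -141/25) → (-1149/325, 1507/325); (51/25, -93/25) → (-1077/325, 861/325); (69/25, 58/25) → (-538/325, -1041/325); (-117/25, -44/25) → (1184/325, 1113/325)
T3 reflect across x = 0: (-1149/325, 1507/325) → (1149/325, 1507/325); (-1077/325, 861/325) → (1077/325, 861/325); (-538/325, -1041/325) → (538/325, -1041/325); (1184/325, 1113/325) → (-1184/325, 1113/325)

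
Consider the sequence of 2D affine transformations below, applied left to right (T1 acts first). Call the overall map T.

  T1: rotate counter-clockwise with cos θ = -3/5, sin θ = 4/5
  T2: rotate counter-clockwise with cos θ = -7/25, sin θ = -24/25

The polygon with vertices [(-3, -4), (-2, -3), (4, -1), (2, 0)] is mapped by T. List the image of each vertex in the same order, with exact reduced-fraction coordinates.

image vertices: (-7/5, -24/5), (-102/125, -439/125), (512/125, 59/125), (234/125, 88/125)

T1 rotate counter-clockwise with cos θ = -3/5, sin θ = 4/5: (-3, -4) → (5, 0); (-2, -3) → (18/5, 1/5); (4, -1) → (-8/5, 19/5); (2, 0) → (-6/5, 8/5)
T2 rotate counter-clockwise with cos θ = -7/25, sin θ = -24/25: (5, 0) → (-7/5, -24/5); (18/5, 1/5) → (-102/125, -439/125); (-8/5, 19/5) → (512/125, 59/125); (-6/5, 8/5) → (234/125, 88/125)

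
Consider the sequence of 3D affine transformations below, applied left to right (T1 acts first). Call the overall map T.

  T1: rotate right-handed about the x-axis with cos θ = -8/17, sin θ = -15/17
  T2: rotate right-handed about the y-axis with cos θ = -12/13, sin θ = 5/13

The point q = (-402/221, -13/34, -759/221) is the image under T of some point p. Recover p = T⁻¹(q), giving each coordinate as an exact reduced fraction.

p = (3, -2, -3/2)

T1 = [1 0 0 0; 0 -8/17 15/17 0; 0 -15/17 -8/17 0; 0 0 0 1]
T2·T1 = [-12/13 -75/221 -40/221 0; 0 -8/17 15/17 0; -5/13 180/221 96/221 0; 0 0 0 1]
det M = 1; M⁻¹ = [-12/13 0 -5/13 0; -75/221 -8/17 180/221 0; -40/221 15/17 96/221 0; 0 0 0 1]
M⁻¹ · (-402/221, -13/34, -759/221)ᵀ = (3, -2, -3/2)ᵀ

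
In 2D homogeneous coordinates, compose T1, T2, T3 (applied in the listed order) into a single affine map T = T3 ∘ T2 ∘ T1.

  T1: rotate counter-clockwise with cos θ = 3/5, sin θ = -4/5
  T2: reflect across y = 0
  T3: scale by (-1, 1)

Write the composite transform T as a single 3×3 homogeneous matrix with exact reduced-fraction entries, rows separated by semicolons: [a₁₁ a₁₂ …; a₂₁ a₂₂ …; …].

T = [-3/5 -4/5 0; 4/5 -3/5 0; 0 0 1]

T1 = [3/5 4/5 0; -4/5 3/5 0; 0 0 1]
T2·T1 = [3/5 4/5 0; 4/5 -3/5 0; 0 0 1]
T3·…·T1 = [-3/5 -4/5 0; 4/5 -3/5 0; 0 0 1]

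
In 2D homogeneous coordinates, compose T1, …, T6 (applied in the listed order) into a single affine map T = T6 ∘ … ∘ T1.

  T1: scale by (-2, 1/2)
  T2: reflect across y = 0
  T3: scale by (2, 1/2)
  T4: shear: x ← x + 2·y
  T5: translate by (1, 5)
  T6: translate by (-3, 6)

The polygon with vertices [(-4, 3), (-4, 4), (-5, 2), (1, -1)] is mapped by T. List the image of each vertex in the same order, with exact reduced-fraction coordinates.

image vertices: (25/2, 41/4), (12, 10), (17, 21/2), (-11/2, 45/4)

T1 scale by (-2, 1/2): (-4, 3) → (8, 3/2); (-4, 4) → (8, 2); (-5, 2) → (10, 1); (1, -1) → (-2, -1/2)
T2 reflect across y = 0: (8, 3/2) → (8, -3/2); (8, 2) → (8, -2); (10, 1) → (10, -1); (-2, -1/2) → (-2, 1/2)
T3 scale by (2, 1/2): (8, -3/2) → (16, -3/4); (8, -2) → (16, -1); (10, -1) → (20, -1/2); (-2, 1/2) → (-4, 1/4)
T4 shear: x ← x + 2·y: (16, -3/4) → (29/2, -3/4); (16, -1) → (14, -1); (20, -1/2) → (19, -1/2); (-4, 1/4) → (-7/2, 1/4)
T5 translate by (1, 5): (29/2, -3/4) → (31/2, 17/4); (14, -1) → (15, 4); (19, -1/2) → (20, 9/2); (-7/2, 1/4) → (-5/2, 21/4)
T6 translate by (-3, 6): (31/2, 17/4) → (25/2, 41/4); (15, 4) → (12, 10); (20, 9/2) → (17, 21/2); (-5/2, 21/4) → (-11/2, 45/4)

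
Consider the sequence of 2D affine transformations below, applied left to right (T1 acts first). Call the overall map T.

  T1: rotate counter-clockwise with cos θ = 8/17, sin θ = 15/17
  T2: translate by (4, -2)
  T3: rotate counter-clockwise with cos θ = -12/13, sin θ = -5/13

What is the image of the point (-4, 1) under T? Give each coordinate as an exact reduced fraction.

T(p) = (-682/221, 927/221)

T1 rotate counter-clockwise with cos θ = 8/17, sin θ = 15/17: (-4, 1) → (-47/17, -52/17)
T2 translate by (4, -2): (-47/17, -52/17) → (21/17, -86/17)
T3 rotate counter-clockwise with cos θ = -12/13, sin θ = -5/13: (21/17, -86/17) → (-682/221, 927/221)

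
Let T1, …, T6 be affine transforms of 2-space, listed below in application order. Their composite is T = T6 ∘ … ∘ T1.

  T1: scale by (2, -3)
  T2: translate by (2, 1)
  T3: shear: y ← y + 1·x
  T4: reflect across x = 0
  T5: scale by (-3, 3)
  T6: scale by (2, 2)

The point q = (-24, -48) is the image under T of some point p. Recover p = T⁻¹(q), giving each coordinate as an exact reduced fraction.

p = (-3, 5/3)

T1 = [2 0 0; 0 -3 0; 0 0 1]
T2·T1 = [2 0 2; 0 -3 1; 0 0 1]
T3·…·T1 = [2 0 2; 2 -3 3; 0 0 1]
T4·…·T1 = [-2 0 -2; 2 -3 3; 0 0 1]
T5·…·T1 = [6 0 6; 6 -9 9; 0 0 1]
T6·…·T1 = [12 0 12; 12 -18 18; 0 0 1]
det M = -216; M⁻¹ = [1/12 0 -1; 1/18 -1/18 1/3; 0 0 1]
M⁻¹ · (-24, -48)ᵀ = (-3, 5/3)ᵀ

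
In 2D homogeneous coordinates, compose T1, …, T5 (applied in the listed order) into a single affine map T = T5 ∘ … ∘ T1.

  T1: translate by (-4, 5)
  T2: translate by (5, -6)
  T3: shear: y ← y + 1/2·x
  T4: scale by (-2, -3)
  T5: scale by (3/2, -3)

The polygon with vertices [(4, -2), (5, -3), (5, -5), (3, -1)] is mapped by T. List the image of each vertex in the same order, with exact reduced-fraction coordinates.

T1 translate by (-4, 5): (4, -2) → (0, 3); (5, -3) → (1, 2); (5, -5) → (1, 0); (3, -1) → (-1, 4)
T2 translate by (5, -6): (0, 3) → (5, -3); (1, 2) → (6, -4); (1, 0) → (6, -6); (-1, 4) → (4, -2)
T3 shear: y ← y + 1/2·x: (5, -3) → (5, -1/2); (6, -4) → (6, -1); (6, -6) → (6, -3); (4, -2) → (4, 0)
T4 scale by (-2, -3): (5, -1/2) → (-10, 3/2); (6, -1) → (-12, 3); (6, -3) → (-12, 9); (4, 0) → (-8, 0)
T5 scale by (3/2, -3): (-10, 3/2) → (-15, -9/2); (-12, 3) → (-18, -9); (-12, 9) → (-18, -27); (-8, 0) → (-12, 0)

image vertices: (-15, -9/2), (-18, -9), (-18, -27), (-12, 0)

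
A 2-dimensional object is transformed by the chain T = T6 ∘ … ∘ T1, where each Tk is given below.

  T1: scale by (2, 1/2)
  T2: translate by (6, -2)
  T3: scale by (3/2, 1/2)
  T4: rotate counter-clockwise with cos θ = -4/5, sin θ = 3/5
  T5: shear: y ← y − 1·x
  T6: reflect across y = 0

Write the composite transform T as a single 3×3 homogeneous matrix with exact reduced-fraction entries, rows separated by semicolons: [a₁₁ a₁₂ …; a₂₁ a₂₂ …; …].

T = [-12/5 -3/20 -33/5; -21/5 1/20 -64/5; 0 0 1]

T1 = [2 0 0; 0 1/2 0; 0 0 1]
T2·T1 = [2 0 6; 0 1/2 -2; 0 0 1]
T3·…·T1 = [3 0 9; 0 1/4 -1; 0 0 1]
T4·…·T1 = [-12/5 -3/20 -33/5; 9/5 -1/5 31/5; 0 0 1]
T5·…·T1 = [-12/5 -3/20 -33/5; 21/5 -1/20 64/5; 0 0 1]
T6·…·T1 = [-12/5 -3/20 -33/5; -21/5 1/20 -64/5; 0 0 1]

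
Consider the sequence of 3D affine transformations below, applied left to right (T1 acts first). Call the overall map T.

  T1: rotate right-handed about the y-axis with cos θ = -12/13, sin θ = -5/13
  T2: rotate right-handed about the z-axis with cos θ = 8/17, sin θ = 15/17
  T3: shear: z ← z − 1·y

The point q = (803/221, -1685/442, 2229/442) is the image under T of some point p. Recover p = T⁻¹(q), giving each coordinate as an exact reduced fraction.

p = (2, -5, -1/2)

T1 = [-12/13 0 -5/13 0; 0 1 0 0; 5/13 0 -12/13 0; 0 0 0 1]
T2·T1 = [-96/221 -15/17 -40/221 0; -180/221 8/17 -75/221 0; 5/13 0 -12/13 0; 0 0 0 1]
T3·…·T1 = [-96/221 -15/17 -40/221 0; -180/221 8/17 -75/221 0; 265/221 -8/17 -129/221 0; 0 0 0 1]
det M = 1; M⁻¹ = [-96/221 -95/221 5/13 0; -15/17 8/17 0 0; -40/221 -279/221 -12/13 0; 0 0 0 1]
M⁻¹ · (803/221, -1685/442, 2229/442)ᵀ = (2, -5, -1/2)ᵀ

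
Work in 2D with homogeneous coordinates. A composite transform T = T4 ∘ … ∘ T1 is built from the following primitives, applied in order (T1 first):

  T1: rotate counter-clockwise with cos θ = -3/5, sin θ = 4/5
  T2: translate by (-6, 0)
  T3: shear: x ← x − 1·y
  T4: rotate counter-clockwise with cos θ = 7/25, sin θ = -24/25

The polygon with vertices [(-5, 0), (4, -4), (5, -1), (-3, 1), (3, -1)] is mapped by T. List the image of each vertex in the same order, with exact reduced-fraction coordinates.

image vertices: (-89/25, -52/25), (294/125, 1492/125), (104/125, 1697/125), (-86/25, 27/25), (2/25, 261/25)

T1 rotate counter-clockwise with cos θ = -3/5, sin θ = 4/5: (-5, 0) → (3, -4); (4, -4) → (4/5, 28/5); (5, -1) → (-11/5, 23/5); (-3, 1) → (1, -3); (3, -1) → (-1, 3)
T2 translate by (-6, 0): (3, -4) → (-3, -4); (4/5, 28/5) → (-26/5, 28/5); (-11/5, 23/5) → (-41/5, 23/5); (1, -3) → (-5, -3); (-1, 3) → (-7, 3)
T3 shear: x ← x − 1·y: (-3, -4) → (1, -4); (-26/5, 28/5) → (-54/5, 28/5); (-41/5, 23/5) → (-64/5, 23/5); (-5, -3) → (-2, -3); (-7, 3) → (-10, 3)
T4 rotate counter-clockwise with cos θ = 7/25, sin θ = -24/25: (1, -4) → (-89/25, -52/25); (-54/5, 28/5) → (294/125, 1492/125); (-64/5, 23/5) → (104/125, 1697/125); (-2, -3) → (-86/25, 27/25); (-10, 3) → (2/25, 261/25)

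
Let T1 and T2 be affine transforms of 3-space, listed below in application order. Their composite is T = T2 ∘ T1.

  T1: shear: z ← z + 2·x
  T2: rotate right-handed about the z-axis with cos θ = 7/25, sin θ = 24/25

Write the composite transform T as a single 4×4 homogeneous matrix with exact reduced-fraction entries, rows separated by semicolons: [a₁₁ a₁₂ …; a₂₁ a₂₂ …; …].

T1 = [1 0 0 0; 0 1 0 0; 2 0 1 0; 0 0 0 1]
T2·T1 = [7/25 -24/25 0 0; 24/25 7/25 0 0; 2 0 1 0; 0 0 0 1]

T = [7/25 -24/25 0 0; 24/25 7/25 0 0; 2 0 1 0; 0 0 0 1]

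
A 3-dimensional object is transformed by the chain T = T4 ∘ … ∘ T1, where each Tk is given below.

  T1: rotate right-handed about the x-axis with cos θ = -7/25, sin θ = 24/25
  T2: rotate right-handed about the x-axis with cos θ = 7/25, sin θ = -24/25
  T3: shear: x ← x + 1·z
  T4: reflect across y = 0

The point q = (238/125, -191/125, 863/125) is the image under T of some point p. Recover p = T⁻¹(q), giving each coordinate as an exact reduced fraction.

T1 = [1 0 0 0; 0 -7/25 -24/25 0; 0 24/25 -7/25 0; 0 0 0 1]
T2·T1 = [1 0 0 0; 0 527/625 -336/625 0; 0 336/625 527/625 0; 0 0 0 1]
T3·…·T1 = [1 336/625 527/625 0; 0 527/625 -336/625 0; 0 336/625 527/625 0; 0 0 0 1]
T4·…·T1 = [1 336/625 527/625 0; 0 -527/625 336/625 0; 0 336/625 527/625 0; 0 0 0 1]
det M = -1; M⁻¹ = [1 0 -1 0; 0 -527/625 336/625 0; 0 336/625 527/625 0; 0 0 0 1]
M⁻¹ · (238/125, -191/125, 863/125)ᵀ = (-5, 5, 5)ᵀ

p = (-5, 5, 5)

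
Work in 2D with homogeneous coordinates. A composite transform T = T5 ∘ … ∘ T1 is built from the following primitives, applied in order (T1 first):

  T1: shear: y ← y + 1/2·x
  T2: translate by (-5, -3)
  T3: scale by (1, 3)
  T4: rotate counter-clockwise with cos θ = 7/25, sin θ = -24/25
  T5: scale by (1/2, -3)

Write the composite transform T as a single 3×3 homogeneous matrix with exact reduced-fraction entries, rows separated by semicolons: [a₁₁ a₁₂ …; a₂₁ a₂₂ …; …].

T1 = [1 0 0; 1/2 1 0; 0 0 1]
T2·T1 = [1 0 -5; 1/2 1 -3; 0 0 1]
T3·…·T1 = [1 0 -5; 3/2 3 -9; 0 0 1]
T4·…·T1 = [43/25 72/25 -251/25; -27/50 21/25 57/25; 0 0 1]
T5·…·T1 = [43/50 36/25 -251/50; 81/50 -63/25 -171/25; 0 0 1]

T = [43/50 36/25 -251/50; 81/50 -63/25 -171/25; 0 0 1]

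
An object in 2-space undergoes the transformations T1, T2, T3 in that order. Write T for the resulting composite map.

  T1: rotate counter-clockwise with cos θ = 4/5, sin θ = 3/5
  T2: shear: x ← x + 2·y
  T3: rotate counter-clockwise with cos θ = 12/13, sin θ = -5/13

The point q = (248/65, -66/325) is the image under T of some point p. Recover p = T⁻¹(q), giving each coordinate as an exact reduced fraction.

T1 = [4/5 -3/5 0; 3/5 4/5 0; 0 0 1]
T2·T1 = [2 1 0; 3/5 4/5 0; 0 0 1]
T3·…·T1 = [27/13 16/13 0; -14/65 23/65 0; 0 0 1]
det M = 1; M⁻¹ = [23/65 -16/13 0; 14/65 27/13 0; 0 0 1]
M⁻¹ · (248/65, -66/325)ᵀ = (8/5, 2/5)ᵀ

p = (8/5, 2/5)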